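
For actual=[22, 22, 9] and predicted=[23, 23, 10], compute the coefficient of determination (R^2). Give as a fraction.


Mean(y) = 53/3. SS_res = 3. SS_tot = 338/3. R^2 = 1 - 3/(338/3) = 329/338.

329/338


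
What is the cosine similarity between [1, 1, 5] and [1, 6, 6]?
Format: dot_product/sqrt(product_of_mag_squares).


dot = 37. |a|^2 = 27, |b|^2 = 73. cos = 37/sqrt(1971).

37/sqrt(1971)


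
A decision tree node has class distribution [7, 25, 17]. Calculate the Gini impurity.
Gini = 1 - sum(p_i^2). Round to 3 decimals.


Total = 49. Proportions: 7/49, 25/49, 17/49. sum(p_i^2) = 0.4011. Gini = 1 - 0.4011 = 0.5989, which rounds to 0.599.

0.599


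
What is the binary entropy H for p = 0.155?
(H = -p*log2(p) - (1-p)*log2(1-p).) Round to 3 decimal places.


H = -0.155*log2(0.155) - 0.845*log2(0.845) = 0.622.

0.622


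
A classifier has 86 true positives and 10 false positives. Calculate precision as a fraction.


Precision = TP / (TP + FP) = 86 / 96 = 43/48.

43/48


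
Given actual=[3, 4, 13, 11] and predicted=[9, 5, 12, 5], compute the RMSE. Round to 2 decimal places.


MSE = 18.5000. RMSE = sqrt(18.5000) = 4.30.

4.30


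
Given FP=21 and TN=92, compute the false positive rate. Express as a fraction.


FPR = FP / (FP + TN) = 21 / 113 = 21/113.

21/113


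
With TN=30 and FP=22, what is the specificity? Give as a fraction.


Specificity = TN / (TN + FP) = 30 / 52 = 15/26.

15/26


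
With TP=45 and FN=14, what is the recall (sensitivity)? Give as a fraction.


Recall = TP / (TP + FN) = 45 / 59 = 45/59.

45/59


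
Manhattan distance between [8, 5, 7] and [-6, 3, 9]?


d = sum of absolute differences: |8--6|=14 + |5-3|=2 + |7-9|=2 = 18.

18


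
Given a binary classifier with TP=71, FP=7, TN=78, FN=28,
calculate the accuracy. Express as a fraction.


Accuracy = (TP + TN) / (TP + TN + FP + FN) = (71 + 78) / 184 = 149/184.

149/184


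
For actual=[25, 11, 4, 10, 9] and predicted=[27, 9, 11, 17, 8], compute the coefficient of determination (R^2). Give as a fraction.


Mean(y) = 59/5. SS_res = 107. SS_tot = 1234/5. R^2 = 1 - 107/(1234/5) = 699/1234.

699/1234


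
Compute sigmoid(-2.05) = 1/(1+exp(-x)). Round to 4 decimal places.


sigma(-2.05) = 1/(1+e^(2.05)) = 1/(1+7.767901) = 1/8.767901 = 0.1141.

0.1141


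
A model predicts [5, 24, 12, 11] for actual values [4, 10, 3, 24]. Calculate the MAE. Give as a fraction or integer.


MAE = (1/4) * (|4-5|=1 + |10-24|=14 + |3-12|=9 + |24-11|=13). Sum = 37. MAE = 37/4.

37/4


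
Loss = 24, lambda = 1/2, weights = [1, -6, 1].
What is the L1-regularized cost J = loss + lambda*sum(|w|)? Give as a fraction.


L1 norm = sum(|w|) = 8. J = 24 + 1/2 * 8 = 28.

28


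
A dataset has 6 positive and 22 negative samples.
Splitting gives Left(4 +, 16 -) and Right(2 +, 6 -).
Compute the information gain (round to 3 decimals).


H(parent) = 0.7496. H(left) = 0.7219, H(right) = 0.8113. Weighted = (20/28)*0.7219 + (8/28)*0.8113 = 0.7474. IG = 0.7496 - 0.7474 = 0.0022, which rounds to 0.002.

0.002


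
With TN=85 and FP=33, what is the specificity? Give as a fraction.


Specificity = TN / (TN + FP) = 85 / 118 = 85/118.

85/118


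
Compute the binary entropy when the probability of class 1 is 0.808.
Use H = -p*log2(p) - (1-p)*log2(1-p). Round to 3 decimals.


H = -0.808*log2(0.808) - 0.192*log2(0.192) = 0.706.

0.706


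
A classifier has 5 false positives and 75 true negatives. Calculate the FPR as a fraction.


FPR = FP / (FP + TN) = 5 / 80 = 1/16.

1/16


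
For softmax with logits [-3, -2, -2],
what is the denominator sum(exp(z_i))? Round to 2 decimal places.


Denom = e^-3=0.0498 + e^-2=0.1353 + e^-2=0.1353. Sum = 0.3204, which rounds to 0.32.

0.32


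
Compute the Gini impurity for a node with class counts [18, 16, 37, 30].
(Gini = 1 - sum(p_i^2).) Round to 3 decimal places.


Total = 101. Proportions: 18/101, 16/101, 37/101, 30/101. sum(p_i^2) = 0.2793. Gini = 1 - 0.2793 = 0.7207, which rounds to 0.721.

0.721


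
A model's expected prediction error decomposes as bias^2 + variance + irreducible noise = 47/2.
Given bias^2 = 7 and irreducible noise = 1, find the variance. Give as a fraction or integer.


Total error = bias^2 + variance + irreducible noise. So variance = 47/2 - 7 - 1 = 31/2.

31/2


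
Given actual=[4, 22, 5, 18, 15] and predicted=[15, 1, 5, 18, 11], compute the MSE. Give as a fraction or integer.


MSE = (1/5) * ((4-15)^2=121 + (22-1)^2=441 + (5-5)^2=0 + (18-18)^2=0 + (15-11)^2=16). Sum = 578. MSE = 578/5.

578/5


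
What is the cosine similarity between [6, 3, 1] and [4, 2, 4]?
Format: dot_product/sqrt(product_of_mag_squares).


dot = 34. |a|^2 = 46, |b|^2 = 36. cos = 34/sqrt(1656).

34/sqrt(1656)


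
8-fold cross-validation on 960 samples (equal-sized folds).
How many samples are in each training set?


Each validation fold has 960/8 = 120 samples. Training set = 960 - 120 = 840.

840


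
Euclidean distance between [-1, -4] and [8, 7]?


d = sqrt(sum of squared differences). (-1-8)^2=81, (-4-7)^2=121. Sum = 202.

sqrt(202)


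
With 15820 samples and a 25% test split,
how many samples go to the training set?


Test set = 15820 * 25% = 3955. Training set = 15820 - 3955 = 11865.

11865


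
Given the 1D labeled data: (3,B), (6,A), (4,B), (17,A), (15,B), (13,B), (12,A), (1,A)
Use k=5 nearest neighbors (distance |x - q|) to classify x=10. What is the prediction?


Distances: |3-10|=7, |6-10|=4, |4-10|=6, |17-10|=7, |15-10|=5, |13-10|=3, |12-10|=2, |1-10|=9. 5 nearest: (12,A), (13,B), (6,A), (15,B), (4,B). Counts: {'A': 2, 'B': 3}. Majority class: B.

B


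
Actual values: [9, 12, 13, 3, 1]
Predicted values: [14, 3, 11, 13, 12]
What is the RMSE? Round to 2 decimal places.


MSE = 66.2000. RMSE = sqrt(66.2000) = 8.14.

8.14


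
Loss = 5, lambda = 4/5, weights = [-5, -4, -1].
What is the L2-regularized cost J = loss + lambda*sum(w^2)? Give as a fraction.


L2 sq norm = sum(w^2) = 42. J = 5 + 4/5 * 42 = 193/5.

193/5


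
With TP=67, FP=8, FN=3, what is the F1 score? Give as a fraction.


Precision = 67/75 = 67/75. Recall = 67/70 = 67/70. F1 = 2*P*R/(P+R) = 134/145.

134/145


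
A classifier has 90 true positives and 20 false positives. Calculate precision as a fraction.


Precision = TP / (TP + FP) = 90 / 110 = 9/11.

9/11


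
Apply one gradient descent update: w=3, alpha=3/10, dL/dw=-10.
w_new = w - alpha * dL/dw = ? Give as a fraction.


w_new = 3 - 3/10 * -10 = 3 - -3 = 6.

6


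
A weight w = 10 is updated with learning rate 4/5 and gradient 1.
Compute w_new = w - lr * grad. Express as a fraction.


w_new = 10 - 4/5 * 1 = 10 - 4/5 = 46/5.

46/5


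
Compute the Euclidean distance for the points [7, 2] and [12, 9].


d = sqrt(sum of squared differences). (7-12)^2=25, (2-9)^2=49. Sum = 74.

sqrt(74)


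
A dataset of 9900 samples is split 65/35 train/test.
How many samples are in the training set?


Test set = 9900 * 35% = 3465. Training set = 9900 - 3465 = 6435.

6435


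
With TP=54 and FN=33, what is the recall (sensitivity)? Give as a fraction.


Recall = TP / (TP + FN) = 54 / 87 = 18/29.

18/29


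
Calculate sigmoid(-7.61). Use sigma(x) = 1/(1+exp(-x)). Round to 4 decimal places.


sigma(-7.61) = 1/(1+e^(7.61)) = 1/(1+2018.278098) = 1/2019.278098 = 0.0005.

0.0005


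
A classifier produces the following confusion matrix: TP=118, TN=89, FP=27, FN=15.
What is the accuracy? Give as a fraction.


Accuracy = (TP + TN) / (TP + TN + FP + FN) = (118 + 89) / 249 = 69/83.

69/83


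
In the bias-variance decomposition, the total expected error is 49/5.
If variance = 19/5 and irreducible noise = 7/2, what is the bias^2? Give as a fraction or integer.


Total error = bias^2 + variance + irreducible noise. So bias^2 = 49/5 - 19/5 - 7/2 = 5/2.

5/2


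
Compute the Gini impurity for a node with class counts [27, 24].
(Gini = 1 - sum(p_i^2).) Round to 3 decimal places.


Total = 51. Proportions: 27/51, 24/51. sum(p_i^2) = 0.5017. Gini = 1 - 0.5017 = 0.4983, which rounds to 0.498.

0.498


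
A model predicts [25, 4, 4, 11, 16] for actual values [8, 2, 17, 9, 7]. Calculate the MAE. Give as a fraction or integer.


MAE = (1/5) * (|8-25|=17 + |2-4|=2 + |17-4|=13 + |9-11|=2 + |7-16|=9). Sum = 43. MAE = 43/5.

43/5


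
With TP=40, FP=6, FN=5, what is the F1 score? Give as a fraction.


Precision = 40/46 = 20/23. Recall = 40/45 = 8/9. F1 = 2*P*R/(P+R) = 80/91.

80/91


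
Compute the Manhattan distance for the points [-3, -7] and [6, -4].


d = sum of absolute differences: |-3-6|=9 + |-7--4|=3 = 12.

12


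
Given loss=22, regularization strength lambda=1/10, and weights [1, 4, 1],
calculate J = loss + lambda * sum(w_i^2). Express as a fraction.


L2 sq norm = sum(w^2) = 18. J = 22 + 1/10 * 18 = 119/5.

119/5


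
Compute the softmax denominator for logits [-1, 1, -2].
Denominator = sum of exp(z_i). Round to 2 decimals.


Denom = e^-1=0.3679 + e^1=2.7183 + e^-2=0.1353. Sum = 3.2215, which rounds to 3.22.

3.22


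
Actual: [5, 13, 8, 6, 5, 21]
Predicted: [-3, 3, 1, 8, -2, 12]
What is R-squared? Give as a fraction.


Mean(y) = 29/3. SS_res = 347. SS_tot = 598/3. R^2 = 1 - 347/(598/3) = -443/598.

-443/598


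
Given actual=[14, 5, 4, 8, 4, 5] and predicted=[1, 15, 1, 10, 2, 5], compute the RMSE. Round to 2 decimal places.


MSE = 47.6667. RMSE = sqrt(47.6667) = 6.90.

6.90


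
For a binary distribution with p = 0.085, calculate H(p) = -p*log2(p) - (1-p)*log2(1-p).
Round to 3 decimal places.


H = -0.085*log2(0.085) - 0.915*log2(0.915) = 0.420.

0.420


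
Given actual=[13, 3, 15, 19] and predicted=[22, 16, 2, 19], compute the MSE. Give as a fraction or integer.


MSE = (1/4) * ((13-22)^2=81 + (3-16)^2=169 + (15-2)^2=169 + (19-19)^2=0). Sum = 419. MSE = 419/4.

419/4


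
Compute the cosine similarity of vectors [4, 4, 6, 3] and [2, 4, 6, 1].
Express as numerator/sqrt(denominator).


dot = 63. |a|^2 = 77, |b|^2 = 57. cos = 63/sqrt(4389).

63/sqrt(4389)


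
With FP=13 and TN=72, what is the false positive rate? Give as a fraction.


FPR = FP / (FP + TN) = 13 / 85 = 13/85.

13/85


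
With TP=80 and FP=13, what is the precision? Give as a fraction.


Precision = TP / (TP + FP) = 80 / 93 = 80/93.

80/93


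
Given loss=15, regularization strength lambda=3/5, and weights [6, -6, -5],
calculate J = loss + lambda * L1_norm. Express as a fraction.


L1 norm = sum(|w|) = 17. J = 15 + 3/5 * 17 = 126/5.

126/5


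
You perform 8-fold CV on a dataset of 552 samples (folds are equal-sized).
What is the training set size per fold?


Each validation fold has 552/8 = 69 samples. Training set = 552 - 69 = 483.

483


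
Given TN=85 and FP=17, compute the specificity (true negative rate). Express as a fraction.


Specificity = TN / (TN + FP) = 85 / 102 = 5/6.

5/6


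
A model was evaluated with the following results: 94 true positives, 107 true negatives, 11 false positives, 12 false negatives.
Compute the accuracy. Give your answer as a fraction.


Accuracy = (TP + TN) / (TP + TN + FP + FN) = (94 + 107) / 224 = 201/224.

201/224


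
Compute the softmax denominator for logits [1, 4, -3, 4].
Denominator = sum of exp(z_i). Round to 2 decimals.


Denom = e^1=2.7183 + e^4=54.5982 + e^-3=0.0498 + e^4=54.5982. Sum = 111.9645, which rounds to 111.96.

111.96


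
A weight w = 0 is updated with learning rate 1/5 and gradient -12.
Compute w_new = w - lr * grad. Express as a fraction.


w_new = 0 - 1/5 * -12 = 0 - -12/5 = 12/5.

12/5


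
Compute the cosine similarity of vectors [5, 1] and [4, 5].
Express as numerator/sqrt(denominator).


dot = 25. |a|^2 = 26, |b|^2 = 41. cos = 25/sqrt(1066).

25/sqrt(1066)


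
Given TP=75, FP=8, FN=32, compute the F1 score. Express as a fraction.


Precision = 75/83 = 75/83. Recall = 75/107 = 75/107. F1 = 2*P*R/(P+R) = 15/19.

15/19


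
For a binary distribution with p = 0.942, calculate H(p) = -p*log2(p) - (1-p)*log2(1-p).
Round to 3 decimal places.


H = -0.942*log2(0.942) - 0.058*log2(0.058) = 0.319.

0.319


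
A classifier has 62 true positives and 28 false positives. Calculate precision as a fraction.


Precision = TP / (TP + FP) = 62 / 90 = 31/45.

31/45


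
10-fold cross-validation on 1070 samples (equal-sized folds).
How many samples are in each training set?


Each validation fold has 1070/10 = 107 samples. Training set = 1070 - 107 = 963.

963


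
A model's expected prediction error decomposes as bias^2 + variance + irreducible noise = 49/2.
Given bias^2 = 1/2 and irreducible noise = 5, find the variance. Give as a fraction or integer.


Total error = bias^2 + variance + irreducible noise. So variance = 49/2 - 1/2 - 5 = 19.

19


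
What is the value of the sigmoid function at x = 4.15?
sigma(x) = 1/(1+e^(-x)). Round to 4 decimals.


sigma(4.15) = 1/(1+e^(-4.15)) = 1/(1+0.015764) = 1/1.015764 = 0.9845.

0.9845


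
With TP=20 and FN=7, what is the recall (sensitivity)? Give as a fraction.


Recall = TP / (TP + FN) = 20 / 27 = 20/27.

20/27


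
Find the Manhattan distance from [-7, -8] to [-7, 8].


d = sum of absolute differences: |-7--7|=0 + |-8-8|=16 = 16.

16


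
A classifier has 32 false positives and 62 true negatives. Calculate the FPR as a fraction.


FPR = FP / (FP + TN) = 32 / 94 = 16/47.

16/47


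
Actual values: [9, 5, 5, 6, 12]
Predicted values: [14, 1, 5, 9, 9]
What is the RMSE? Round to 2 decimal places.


MSE = 11.8000. RMSE = sqrt(11.8000) = 3.44.

3.44


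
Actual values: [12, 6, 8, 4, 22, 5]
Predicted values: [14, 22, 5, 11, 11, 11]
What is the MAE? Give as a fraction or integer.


MAE = (1/6) * (|12-14|=2 + |6-22|=16 + |8-5|=3 + |4-11|=7 + |22-11|=11 + |5-11|=6). Sum = 45. MAE = 15/2.

15/2


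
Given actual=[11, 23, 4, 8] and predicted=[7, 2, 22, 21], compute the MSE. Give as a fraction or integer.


MSE = (1/4) * ((11-7)^2=16 + (23-2)^2=441 + (4-22)^2=324 + (8-21)^2=169). Sum = 950. MSE = 475/2.

475/2


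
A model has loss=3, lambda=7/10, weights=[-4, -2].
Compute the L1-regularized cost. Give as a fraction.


L1 norm = sum(|w|) = 6. J = 3 + 7/10 * 6 = 36/5.

36/5


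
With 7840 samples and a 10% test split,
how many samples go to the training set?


Test set = 7840 * 10% = 784. Training set = 7840 - 784 = 7056.

7056


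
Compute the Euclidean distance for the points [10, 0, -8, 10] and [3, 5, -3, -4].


d = sqrt(sum of squared differences). (10-3)^2=49, (0-5)^2=25, (-8--3)^2=25, (10--4)^2=196. Sum = 295.

sqrt(295)


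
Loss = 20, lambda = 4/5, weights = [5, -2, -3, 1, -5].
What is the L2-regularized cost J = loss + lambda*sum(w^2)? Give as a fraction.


L2 sq norm = sum(w^2) = 64. J = 20 + 4/5 * 64 = 356/5.

356/5


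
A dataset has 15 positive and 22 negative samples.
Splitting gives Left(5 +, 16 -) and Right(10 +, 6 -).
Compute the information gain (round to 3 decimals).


H(parent) = 0.9740. H(left) = 0.7919, H(right) = 0.9544. Weighted = (21/37)*0.7919 + (16/37)*0.9544 = 0.8622. IG = 0.9740 - 0.8622 = 0.1118, which rounds to 0.112.

0.112


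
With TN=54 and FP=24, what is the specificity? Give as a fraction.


Specificity = TN / (TN + FP) = 54 / 78 = 9/13.

9/13


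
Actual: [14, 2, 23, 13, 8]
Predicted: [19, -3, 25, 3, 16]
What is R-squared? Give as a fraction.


Mean(y) = 12. SS_res = 218. SS_tot = 242. R^2 = 1 - 218/(242) = 12/121.

12/121


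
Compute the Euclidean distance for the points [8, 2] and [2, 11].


d = sqrt(sum of squared differences). (8-2)^2=36, (2-11)^2=81. Sum = 117.

sqrt(117)


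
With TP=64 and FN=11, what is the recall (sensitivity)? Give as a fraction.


Recall = TP / (TP + FN) = 64 / 75 = 64/75.

64/75


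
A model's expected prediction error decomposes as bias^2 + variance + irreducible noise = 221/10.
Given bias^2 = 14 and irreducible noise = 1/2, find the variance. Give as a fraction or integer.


Total error = bias^2 + variance + irreducible noise. So variance = 221/10 - 14 - 1/2 = 38/5.

38/5


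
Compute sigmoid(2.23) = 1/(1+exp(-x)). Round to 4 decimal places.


sigma(2.23) = 1/(1+e^(-2.23)) = 1/(1+0.107528) = 1/1.107528 = 0.9029.

0.9029


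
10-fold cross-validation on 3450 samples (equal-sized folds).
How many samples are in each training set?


Each validation fold has 3450/10 = 345 samples. Training set = 3450 - 345 = 3105.

3105


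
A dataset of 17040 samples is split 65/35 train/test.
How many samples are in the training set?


Test set = 17040 * 35% = 5964. Training set = 17040 - 5964 = 11076.

11076


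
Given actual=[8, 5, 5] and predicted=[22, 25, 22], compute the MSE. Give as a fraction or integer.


MSE = (1/3) * ((8-22)^2=196 + (5-25)^2=400 + (5-22)^2=289). Sum = 885. MSE = 295.

295


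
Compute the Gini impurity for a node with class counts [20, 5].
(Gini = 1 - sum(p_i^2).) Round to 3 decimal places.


Total = 25. Proportions: 20/25, 5/25. sum(p_i^2) = 0.6800. Gini = 1 - 0.6800 = 0.3200, which rounds to 0.320.

0.320


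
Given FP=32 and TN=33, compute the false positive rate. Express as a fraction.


FPR = FP / (FP + TN) = 32 / 65 = 32/65.

32/65


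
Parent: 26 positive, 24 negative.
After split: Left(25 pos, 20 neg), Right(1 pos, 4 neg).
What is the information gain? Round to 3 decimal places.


H(parent) = 0.9988. H(left) = 0.9911, H(right) = 0.7219. Weighted = (45/50)*0.9911 + (5/50)*0.7219 = 0.9642. IG = 0.9988 - 0.9642 = 0.0346, which rounds to 0.035.

0.035


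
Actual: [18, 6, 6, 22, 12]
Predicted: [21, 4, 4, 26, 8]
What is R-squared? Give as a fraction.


Mean(y) = 64/5. SS_res = 49. SS_tot = 1024/5. R^2 = 1 - 49/(1024/5) = 779/1024.

779/1024


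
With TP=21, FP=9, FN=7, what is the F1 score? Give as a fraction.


Precision = 21/30 = 7/10. Recall = 21/28 = 3/4. F1 = 2*P*R/(P+R) = 21/29.

21/29


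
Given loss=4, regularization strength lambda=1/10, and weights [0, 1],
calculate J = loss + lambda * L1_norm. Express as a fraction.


L1 norm = sum(|w|) = 1. J = 4 + 1/10 * 1 = 41/10.

41/10


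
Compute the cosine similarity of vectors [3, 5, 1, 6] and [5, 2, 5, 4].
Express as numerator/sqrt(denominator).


dot = 54. |a|^2 = 71, |b|^2 = 70. cos = 54/sqrt(4970).

54/sqrt(4970)


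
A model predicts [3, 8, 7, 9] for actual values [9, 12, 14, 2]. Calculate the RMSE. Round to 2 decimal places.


MSE = 37.5000. RMSE = sqrt(37.5000) = 6.12.

6.12


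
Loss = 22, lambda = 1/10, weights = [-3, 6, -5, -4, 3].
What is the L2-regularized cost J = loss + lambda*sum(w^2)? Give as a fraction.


L2 sq norm = sum(w^2) = 95. J = 22 + 1/10 * 95 = 63/2.

63/2


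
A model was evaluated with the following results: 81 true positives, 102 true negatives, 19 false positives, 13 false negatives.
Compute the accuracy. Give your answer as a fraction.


Accuracy = (TP + TN) / (TP + TN + FP + FN) = (81 + 102) / 215 = 183/215.

183/215


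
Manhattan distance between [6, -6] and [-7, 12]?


d = sum of absolute differences: |6--7|=13 + |-6-12|=18 = 31.

31


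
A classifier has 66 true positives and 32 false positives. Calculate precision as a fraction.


Precision = TP / (TP + FP) = 66 / 98 = 33/49.

33/49


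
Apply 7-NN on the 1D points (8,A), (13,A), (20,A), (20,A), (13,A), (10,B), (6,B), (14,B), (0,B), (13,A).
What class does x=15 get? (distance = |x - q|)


Distances: |8-15|=7, |13-15|=2, |20-15|=5, |20-15|=5, |13-15|=2, |10-15|=5, |6-15|=9, |14-15|=1, |0-15|=15, |13-15|=2. 7 nearest: (14,B), (13,A), (13,A), (13,A), (20,A), (20,A), (10,B). Counts: {'B': 2, 'A': 5}. Majority class: A.

A


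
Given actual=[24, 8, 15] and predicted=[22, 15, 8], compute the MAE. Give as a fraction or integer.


MAE = (1/3) * (|24-22|=2 + |8-15|=7 + |15-8|=7). Sum = 16. MAE = 16/3.

16/3


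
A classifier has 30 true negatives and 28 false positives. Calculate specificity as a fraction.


Specificity = TN / (TN + FP) = 30 / 58 = 15/29.

15/29


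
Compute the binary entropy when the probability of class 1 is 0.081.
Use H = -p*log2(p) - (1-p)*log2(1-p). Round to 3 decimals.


H = -0.081*log2(0.081) - 0.919*log2(0.919) = 0.406.

0.406


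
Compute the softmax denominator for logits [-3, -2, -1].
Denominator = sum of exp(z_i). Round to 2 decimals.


Denom = e^-3=0.0498 + e^-2=0.1353 + e^-1=0.3679. Sum = 0.5530, which rounds to 0.55.

0.55


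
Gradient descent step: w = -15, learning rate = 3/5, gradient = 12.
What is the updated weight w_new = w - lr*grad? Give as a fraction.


w_new = -15 - 3/5 * 12 = -15 - 36/5 = -111/5.

-111/5


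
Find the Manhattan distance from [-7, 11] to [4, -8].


d = sum of absolute differences: |-7-4|=11 + |11--8|=19 = 30.

30


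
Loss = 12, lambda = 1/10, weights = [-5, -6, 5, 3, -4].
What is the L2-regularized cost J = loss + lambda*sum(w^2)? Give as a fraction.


L2 sq norm = sum(w^2) = 111. J = 12 + 1/10 * 111 = 231/10.

231/10


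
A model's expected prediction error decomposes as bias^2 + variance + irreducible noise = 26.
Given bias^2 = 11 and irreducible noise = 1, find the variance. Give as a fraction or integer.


Total error = bias^2 + variance + irreducible noise. So variance = 26 - 11 - 1 = 14.

14


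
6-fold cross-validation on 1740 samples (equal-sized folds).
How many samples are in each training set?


Each validation fold has 1740/6 = 290 samples. Training set = 1740 - 290 = 1450.

1450


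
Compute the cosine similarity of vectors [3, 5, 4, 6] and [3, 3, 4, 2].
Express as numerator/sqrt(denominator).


dot = 52. |a|^2 = 86, |b|^2 = 38. cos = 52/sqrt(3268).

52/sqrt(3268)


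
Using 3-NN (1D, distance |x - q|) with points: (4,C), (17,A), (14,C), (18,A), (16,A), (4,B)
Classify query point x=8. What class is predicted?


Distances: |4-8|=4, |17-8|=9, |14-8|=6, |18-8|=10, |16-8|=8, |4-8|=4. 3 nearest: (4,B), (4,C), (14,C). Counts: {'B': 1, 'C': 2}. Majority class: C.

C


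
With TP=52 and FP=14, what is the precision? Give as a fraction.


Precision = TP / (TP + FP) = 52 / 66 = 26/33.

26/33


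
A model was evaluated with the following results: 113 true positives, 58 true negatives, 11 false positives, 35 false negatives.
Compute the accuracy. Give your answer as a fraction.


Accuracy = (TP + TN) / (TP + TN + FP + FN) = (113 + 58) / 217 = 171/217.

171/217


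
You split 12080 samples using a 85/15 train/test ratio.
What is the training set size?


Test set = 12080 * 15% = 1812. Training set = 12080 - 1812 = 10268.

10268


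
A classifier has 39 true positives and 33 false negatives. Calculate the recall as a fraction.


Recall = TP / (TP + FN) = 39 / 72 = 13/24.

13/24


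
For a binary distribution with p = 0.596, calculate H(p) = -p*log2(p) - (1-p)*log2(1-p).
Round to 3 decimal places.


H = -0.596*log2(0.596) - 0.404*log2(0.404) = 0.973.

0.973


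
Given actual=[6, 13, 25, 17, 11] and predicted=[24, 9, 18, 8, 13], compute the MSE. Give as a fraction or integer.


MSE = (1/5) * ((6-24)^2=324 + (13-9)^2=16 + (25-18)^2=49 + (17-8)^2=81 + (11-13)^2=4). Sum = 474. MSE = 474/5.

474/5


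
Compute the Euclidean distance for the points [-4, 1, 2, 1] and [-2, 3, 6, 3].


d = sqrt(sum of squared differences). (-4--2)^2=4, (1-3)^2=4, (2-6)^2=16, (1-3)^2=4. Sum = 28.

sqrt(28)


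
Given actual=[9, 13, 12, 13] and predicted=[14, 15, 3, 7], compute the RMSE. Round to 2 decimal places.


MSE = 36.5000. RMSE = sqrt(36.5000) = 6.04.

6.04


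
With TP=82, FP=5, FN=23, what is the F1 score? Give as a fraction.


Precision = 82/87 = 82/87. Recall = 82/105 = 82/105. F1 = 2*P*R/(P+R) = 41/48.

41/48


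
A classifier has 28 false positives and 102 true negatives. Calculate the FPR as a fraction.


FPR = FP / (FP + TN) = 28 / 130 = 14/65.

14/65


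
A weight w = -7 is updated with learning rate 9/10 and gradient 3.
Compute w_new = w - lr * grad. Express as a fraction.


w_new = -7 - 9/10 * 3 = -7 - 27/10 = -97/10.

-97/10


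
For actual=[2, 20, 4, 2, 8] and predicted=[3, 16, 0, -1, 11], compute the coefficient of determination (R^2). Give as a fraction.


Mean(y) = 36/5. SS_res = 51. SS_tot = 1144/5. R^2 = 1 - 51/(1144/5) = 889/1144.

889/1144


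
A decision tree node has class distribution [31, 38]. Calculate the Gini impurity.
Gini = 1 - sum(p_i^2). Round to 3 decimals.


Total = 69. Proportions: 31/69, 38/69. sum(p_i^2) = 0.5051. Gini = 1 - 0.5051 = 0.4949, which rounds to 0.495.

0.495


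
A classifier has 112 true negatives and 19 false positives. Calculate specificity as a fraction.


Specificity = TN / (TN + FP) = 112 / 131 = 112/131.

112/131


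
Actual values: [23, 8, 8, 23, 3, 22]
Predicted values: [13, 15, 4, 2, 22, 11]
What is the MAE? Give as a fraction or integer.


MAE = (1/6) * (|23-13|=10 + |8-15|=7 + |8-4|=4 + |23-2|=21 + |3-22|=19 + |22-11|=11). Sum = 72. MAE = 12.

12


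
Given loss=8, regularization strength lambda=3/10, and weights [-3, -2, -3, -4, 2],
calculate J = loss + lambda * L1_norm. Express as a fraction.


L1 norm = sum(|w|) = 14. J = 8 + 3/10 * 14 = 61/5.

61/5


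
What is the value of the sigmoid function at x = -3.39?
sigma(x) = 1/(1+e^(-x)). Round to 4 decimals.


sigma(-3.39) = 1/(1+e^(3.39)) = 1/(1+29.665952) = 1/30.665952 = 0.0326.

0.0326


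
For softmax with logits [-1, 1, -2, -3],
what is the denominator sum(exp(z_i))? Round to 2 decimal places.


Denom = e^-1=0.3679 + e^1=2.7183 + e^-2=0.1353 + e^-3=0.0498. Sum = 3.2713, which rounds to 3.27.

3.27


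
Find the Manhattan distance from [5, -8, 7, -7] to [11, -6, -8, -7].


d = sum of absolute differences: |5-11|=6 + |-8--6|=2 + |7--8|=15 + |-7--7|=0 = 23.

23


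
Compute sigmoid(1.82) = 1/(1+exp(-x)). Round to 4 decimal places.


sigma(1.82) = 1/(1+e^(-1.82)) = 1/(1+0.162026) = 1/1.162026 = 0.8606.

0.8606


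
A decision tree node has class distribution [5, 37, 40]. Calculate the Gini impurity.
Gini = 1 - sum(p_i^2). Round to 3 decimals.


Total = 82. Proportions: 5/82, 37/82, 40/82. sum(p_i^2) = 0.4453. Gini = 1 - 0.4453 = 0.5547, which rounds to 0.555.

0.555


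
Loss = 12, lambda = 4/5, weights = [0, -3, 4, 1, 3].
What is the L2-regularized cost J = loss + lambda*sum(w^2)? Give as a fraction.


L2 sq norm = sum(w^2) = 35. J = 12 + 4/5 * 35 = 40.

40


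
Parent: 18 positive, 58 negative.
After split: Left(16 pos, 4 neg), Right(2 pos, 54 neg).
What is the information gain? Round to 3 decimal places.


H(parent) = 0.7897. H(left) = 0.7219, H(right) = 0.2223. Weighted = (20/76)*0.7219 + (56/76)*0.2223 = 0.3538. IG = 0.7897 - 0.3538 = 0.4359, which rounds to 0.436.

0.436


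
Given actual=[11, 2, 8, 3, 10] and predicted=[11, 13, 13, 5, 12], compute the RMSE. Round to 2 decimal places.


MSE = 30.8000. RMSE = sqrt(30.8000) = 5.55.

5.55


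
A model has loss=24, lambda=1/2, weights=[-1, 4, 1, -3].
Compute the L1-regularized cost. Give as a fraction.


L1 norm = sum(|w|) = 9. J = 24 + 1/2 * 9 = 57/2.

57/2


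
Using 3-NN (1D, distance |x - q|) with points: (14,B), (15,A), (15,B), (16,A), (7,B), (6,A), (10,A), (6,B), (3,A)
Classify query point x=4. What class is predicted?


Distances: |14-4|=10, |15-4|=11, |15-4|=11, |16-4|=12, |7-4|=3, |6-4|=2, |10-4|=6, |6-4|=2, |3-4|=1. 3 nearest: (3,A), (6,A), (6,B). Counts: {'A': 2, 'B': 1}. Majority class: A.

A


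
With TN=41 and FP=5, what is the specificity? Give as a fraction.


Specificity = TN / (TN + FP) = 41 / 46 = 41/46.

41/46


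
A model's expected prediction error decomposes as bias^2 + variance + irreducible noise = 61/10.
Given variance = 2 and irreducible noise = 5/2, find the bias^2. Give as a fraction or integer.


Total error = bias^2 + variance + irreducible noise. So bias^2 = 61/10 - 2 - 5/2 = 8/5.

8/5


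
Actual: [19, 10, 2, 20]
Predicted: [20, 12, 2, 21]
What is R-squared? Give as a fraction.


Mean(y) = 51/4. SS_res = 6. SS_tot = 859/4. R^2 = 1 - 6/(859/4) = 835/859.

835/859


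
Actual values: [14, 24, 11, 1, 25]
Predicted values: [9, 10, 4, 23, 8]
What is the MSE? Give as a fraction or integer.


MSE = (1/5) * ((14-9)^2=25 + (24-10)^2=196 + (11-4)^2=49 + (1-23)^2=484 + (25-8)^2=289). Sum = 1043. MSE = 1043/5.

1043/5


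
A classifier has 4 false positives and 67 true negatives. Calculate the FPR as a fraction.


FPR = FP / (FP + TN) = 4 / 71 = 4/71.

4/71


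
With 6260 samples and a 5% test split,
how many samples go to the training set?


Test set = 6260 * 5% = 313. Training set = 6260 - 313 = 5947.

5947


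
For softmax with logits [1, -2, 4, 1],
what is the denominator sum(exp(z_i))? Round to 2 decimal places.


Denom = e^1=2.7183 + e^-2=0.1353 + e^4=54.5982 + e^1=2.7183. Sum = 60.1701, which rounds to 60.17.

60.17


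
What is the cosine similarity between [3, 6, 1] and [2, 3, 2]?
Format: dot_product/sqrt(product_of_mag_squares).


dot = 26. |a|^2 = 46, |b|^2 = 17. cos = 26/sqrt(782).

26/sqrt(782)


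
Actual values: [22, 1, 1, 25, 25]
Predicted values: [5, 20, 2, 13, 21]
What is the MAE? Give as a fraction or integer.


MAE = (1/5) * (|22-5|=17 + |1-20|=19 + |1-2|=1 + |25-13|=12 + |25-21|=4). Sum = 53. MAE = 53/5.

53/5


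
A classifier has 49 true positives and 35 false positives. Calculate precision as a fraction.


Precision = TP / (TP + FP) = 49 / 84 = 7/12.

7/12


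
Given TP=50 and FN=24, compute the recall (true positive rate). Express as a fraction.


Recall = TP / (TP + FN) = 50 / 74 = 25/37.

25/37


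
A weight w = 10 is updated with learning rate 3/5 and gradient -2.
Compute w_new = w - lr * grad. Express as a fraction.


w_new = 10 - 3/5 * -2 = 10 - -6/5 = 56/5.

56/5


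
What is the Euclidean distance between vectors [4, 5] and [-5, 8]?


d = sqrt(sum of squared differences). (4--5)^2=81, (5-8)^2=9. Sum = 90.

sqrt(90)


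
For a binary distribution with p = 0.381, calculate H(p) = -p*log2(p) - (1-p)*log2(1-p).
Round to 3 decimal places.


H = -0.381*log2(0.381) - 0.619*log2(0.619) = 0.959.

0.959


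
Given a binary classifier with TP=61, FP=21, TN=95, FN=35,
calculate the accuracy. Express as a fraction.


Accuracy = (TP + TN) / (TP + TN + FP + FN) = (61 + 95) / 212 = 39/53.

39/53


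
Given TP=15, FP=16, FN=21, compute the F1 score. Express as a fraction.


Precision = 15/31 = 15/31. Recall = 15/36 = 5/12. F1 = 2*P*R/(P+R) = 30/67.

30/67


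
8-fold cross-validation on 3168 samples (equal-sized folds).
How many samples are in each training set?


Each validation fold has 3168/8 = 396 samples. Training set = 3168 - 396 = 2772.

2772


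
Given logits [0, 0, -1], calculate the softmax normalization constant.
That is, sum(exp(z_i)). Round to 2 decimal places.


Denom = e^0=1.0000 + e^0=1.0000 + e^-1=0.3679. Sum = 2.3679, which rounds to 2.37.

2.37


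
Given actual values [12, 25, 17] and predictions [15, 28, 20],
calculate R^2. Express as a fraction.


Mean(y) = 18. SS_res = 27. SS_tot = 86. R^2 = 1 - 27/(86) = 59/86.

59/86


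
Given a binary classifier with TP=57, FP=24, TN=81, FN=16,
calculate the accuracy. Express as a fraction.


Accuracy = (TP + TN) / (TP + TN + FP + FN) = (57 + 81) / 178 = 69/89.

69/89


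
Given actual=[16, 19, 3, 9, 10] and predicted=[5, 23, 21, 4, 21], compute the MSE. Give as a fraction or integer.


MSE = (1/5) * ((16-5)^2=121 + (19-23)^2=16 + (3-21)^2=324 + (9-4)^2=25 + (10-21)^2=121). Sum = 607. MSE = 607/5.

607/5


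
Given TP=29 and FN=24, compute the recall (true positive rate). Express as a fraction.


Recall = TP / (TP + FN) = 29 / 53 = 29/53.

29/53


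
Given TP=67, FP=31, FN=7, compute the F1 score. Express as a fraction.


Precision = 67/98 = 67/98. Recall = 67/74 = 67/74. F1 = 2*P*R/(P+R) = 67/86.

67/86


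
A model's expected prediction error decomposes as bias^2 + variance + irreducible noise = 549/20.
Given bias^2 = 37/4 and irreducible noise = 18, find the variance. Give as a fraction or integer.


Total error = bias^2 + variance + irreducible noise. So variance = 549/20 - 37/4 - 18 = 1/5.

1/5


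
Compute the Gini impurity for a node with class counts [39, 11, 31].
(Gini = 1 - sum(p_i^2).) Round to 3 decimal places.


Total = 81. Proportions: 39/81, 11/81, 31/81. sum(p_i^2) = 0.3967. Gini = 1 - 0.3967 = 0.6033, which rounds to 0.603.

0.603


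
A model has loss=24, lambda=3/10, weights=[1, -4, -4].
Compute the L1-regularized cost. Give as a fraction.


L1 norm = sum(|w|) = 9. J = 24 + 3/10 * 9 = 267/10.

267/10


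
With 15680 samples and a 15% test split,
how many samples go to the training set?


Test set = 15680 * 15% = 2352. Training set = 15680 - 2352 = 13328.

13328


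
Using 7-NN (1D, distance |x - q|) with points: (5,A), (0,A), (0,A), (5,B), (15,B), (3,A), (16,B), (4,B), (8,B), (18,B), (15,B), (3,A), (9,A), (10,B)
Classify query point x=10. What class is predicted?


Distances: |5-10|=5, |0-10|=10, |0-10|=10, |5-10|=5, |15-10|=5, |3-10|=7, |16-10|=6, |4-10|=6, |8-10|=2, |18-10|=8, |15-10|=5, |3-10|=7, |9-10|=1, |10-10|=0. 7 nearest: (10,B), (9,A), (8,B), (5,A), (5,B), (15,B), (15,B). Counts: {'B': 5, 'A': 2}. Majority class: B.

B


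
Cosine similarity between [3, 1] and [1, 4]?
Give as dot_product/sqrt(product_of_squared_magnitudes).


dot = 7. |a|^2 = 10, |b|^2 = 17. cos = 7/sqrt(170).

7/sqrt(170)


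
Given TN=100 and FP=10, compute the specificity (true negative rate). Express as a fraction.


Specificity = TN / (TN + FP) = 100 / 110 = 10/11.

10/11


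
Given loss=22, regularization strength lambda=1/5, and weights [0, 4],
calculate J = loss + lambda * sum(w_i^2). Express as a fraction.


L2 sq norm = sum(w^2) = 16. J = 22 + 1/5 * 16 = 126/5.

126/5


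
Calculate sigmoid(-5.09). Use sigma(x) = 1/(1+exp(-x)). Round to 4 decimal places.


sigma(-5.09) = 1/(1+e^(5.09)) = 1/(1+162.389862) = 1/163.389862 = 0.0061.

0.0061


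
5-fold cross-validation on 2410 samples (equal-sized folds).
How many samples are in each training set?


Each validation fold has 2410/5 = 482 samples. Training set = 2410 - 482 = 1928.

1928


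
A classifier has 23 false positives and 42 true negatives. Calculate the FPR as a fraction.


FPR = FP / (FP + TN) = 23 / 65 = 23/65.

23/65


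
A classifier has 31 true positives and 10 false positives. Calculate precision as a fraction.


Precision = TP / (TP + FP) = 31 / 41 = 31/41.

31/41


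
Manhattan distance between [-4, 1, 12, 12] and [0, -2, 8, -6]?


d = sum of absolute differences: |-4-0|=4 + |1--2|=3 + |12-8|=4 + |12--6|=18 = 29.

29


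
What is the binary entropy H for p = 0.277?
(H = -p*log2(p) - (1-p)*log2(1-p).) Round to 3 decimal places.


H = -0.277*log2(0.277) - 0.723*log2(0.723) = 0.851.

0.851


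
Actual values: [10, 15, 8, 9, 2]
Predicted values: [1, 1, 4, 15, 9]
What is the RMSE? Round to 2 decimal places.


MSE = 75.6000. RMSE = sqrt(75.6000) = 8.69.

8.69


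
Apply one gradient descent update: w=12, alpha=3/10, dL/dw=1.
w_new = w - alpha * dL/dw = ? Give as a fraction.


w_new = 12 - 3/10 * 1 = 12 - 3/10 = 117/10.

117/10


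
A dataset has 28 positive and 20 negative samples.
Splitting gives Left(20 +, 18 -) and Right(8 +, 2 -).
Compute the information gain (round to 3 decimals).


H(parent) = 0.9799. H(left) = 0.9980, H(right) = 0.7219. Weighted = (38/48)*0.9980 + (10/48)*0.7219 = 0.9405. IG = 0.9799 - 0.9405 = 0.0394, which rounds to 0.039.

0.039


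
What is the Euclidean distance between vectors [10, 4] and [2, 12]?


d = sqrt(sum of squared differences). (10-2)^2=64, (4-12)^2=64. Sum = 128.

sqrt(128)


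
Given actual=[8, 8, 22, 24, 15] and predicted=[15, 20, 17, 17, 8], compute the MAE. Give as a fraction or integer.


MAE = (1/5) * (|8-15|=7 + |8-20|=12 + |22-17|=5 + |24-17|=7 + |15-8|=7). Sum = 38. MAE = 38/5.

38/5


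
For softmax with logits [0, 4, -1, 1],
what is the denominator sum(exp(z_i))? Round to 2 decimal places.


Denom = e^0=1.0000 + e^4=54.5982 + e^-1=0.3679 + e^1=2.7183. Sum = 58.6844, which rounds to 58.68.

58.68


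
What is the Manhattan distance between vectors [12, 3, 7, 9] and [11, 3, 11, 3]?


d = sum of absolute differences: |12-11|=1 + |3-3|=0 + |7-11|=4 + |9-3|=6 = 11.

11


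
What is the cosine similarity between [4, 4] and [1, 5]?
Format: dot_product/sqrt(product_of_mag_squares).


dot = 24. |a|^2 = 32, |b|^2 = 26. cos = 24/sqrt(832).

24/sqrt(832)


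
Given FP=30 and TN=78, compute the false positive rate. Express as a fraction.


FPR = FP / (FP + TN) = 30 / 108 = 5/18.

5/18


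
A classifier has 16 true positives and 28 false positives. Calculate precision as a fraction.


Precision = TP / (TP + FP) = 16 / 44 = 4/11.

4/11


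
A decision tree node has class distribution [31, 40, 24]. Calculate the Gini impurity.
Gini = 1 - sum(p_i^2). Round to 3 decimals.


Total = 95. Proportions: 31/95, 40/95, 24/95. sum(p_i^2) = 0.3476. Gini = 1 - 0.3476 = 0.6524, which rounds to 0.652.

0.652


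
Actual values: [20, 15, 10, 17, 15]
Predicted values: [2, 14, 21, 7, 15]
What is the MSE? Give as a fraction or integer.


MSE = (1/5) * ((20-2)^2=324 + (15-14)^2=1 + (10-21)^2=121 + (17-7)^2=100 + (15-15)^2=0). Sum = 546. MSE = 546/5.

546/5


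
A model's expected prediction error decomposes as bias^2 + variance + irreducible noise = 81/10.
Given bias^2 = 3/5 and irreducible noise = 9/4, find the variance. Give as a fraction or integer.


Total error = bias^2 + variance + irreducible noise. So variance = 81/10 - 3/5 - 9/4 = 21/4.

21/4


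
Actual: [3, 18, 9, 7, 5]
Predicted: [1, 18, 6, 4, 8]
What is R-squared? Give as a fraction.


Mean(y) = 42/5. SS_res = 31. SS_tot = 676/5. R^2 = 1 - 31/(676/5) = 521/676.

521/676


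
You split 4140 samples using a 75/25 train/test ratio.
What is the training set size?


Test set = 4140 * 25% = 1035. Training set = 4140 - 1035 = 3105.

3105


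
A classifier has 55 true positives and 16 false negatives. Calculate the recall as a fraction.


Recall = TP / (TP + FN) = 55 / 71 = 55/71.

55/71


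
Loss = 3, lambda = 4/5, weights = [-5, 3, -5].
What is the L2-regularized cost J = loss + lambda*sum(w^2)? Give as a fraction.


L2 sq norm = sum(w^2) = 59. J = 3 + 4/5 * 59 = 251/5.

251/5


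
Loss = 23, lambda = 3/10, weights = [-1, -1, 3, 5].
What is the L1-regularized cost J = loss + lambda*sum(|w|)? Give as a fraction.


L1 norm = sum(|w|) = 10. J = 23 + 3/10 * 10 = 26.

26


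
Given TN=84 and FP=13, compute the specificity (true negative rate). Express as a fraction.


Specificity = TN / (TN + FP) = 84 / 97 = 84/97.

84/97


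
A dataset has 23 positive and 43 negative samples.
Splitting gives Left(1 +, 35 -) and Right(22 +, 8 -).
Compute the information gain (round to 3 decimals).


H(parent) = 0.9327. H(left) = 0.1831, H(right) = 0.8366. Weighted = (36/66)*0.1831 + (30/66)*0.8366 = 0.4801. IG = 0.9327 - 0.4801 = 0.4526, which rounds to 0.453.

0.453


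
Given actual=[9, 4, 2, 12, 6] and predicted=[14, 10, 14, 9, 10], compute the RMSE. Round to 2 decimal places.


MSE = 46.0000. RMSE = sqrt(46.0000) = 6.78.

6.78


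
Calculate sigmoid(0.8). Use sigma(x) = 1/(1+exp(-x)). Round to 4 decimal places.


sigma(0.8) = 1/(1+e^(-0.8)) = 1/(1+0.449329) = 1/1.449329 = 0.6900.

0.6900


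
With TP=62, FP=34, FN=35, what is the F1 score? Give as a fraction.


Precision = 62/96 = 31/48. Recall = 62/97 = 62/97. F1 = 2*P*R/(P+R) = 124/193.

124/193


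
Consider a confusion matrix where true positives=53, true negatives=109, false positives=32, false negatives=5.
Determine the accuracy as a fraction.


Accuracy = (TP + TN) / (TP + TN + FP + FN) = (53 + 109) / 199 = 162/199.

162/199
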